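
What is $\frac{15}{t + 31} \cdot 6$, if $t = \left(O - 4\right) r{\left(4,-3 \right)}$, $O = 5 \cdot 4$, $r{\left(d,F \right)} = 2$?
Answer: $\frac{10}{7} \approx 1.4286$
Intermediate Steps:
$O = 20$
$t = 32$ ($t = \left(20 - 4\right) 2 = 16 \cdot 2 = 32$)
$\frac{15}{t + 31} \cdot 6 = \frac{15}{32 + 31} \cdot 6 = \frac{15}{63} \cdot 6 = 15 \cdot \frac{1}{63} \cdot 6 = \frac{5}{21} \cdot 6 = \frac{10}{7}$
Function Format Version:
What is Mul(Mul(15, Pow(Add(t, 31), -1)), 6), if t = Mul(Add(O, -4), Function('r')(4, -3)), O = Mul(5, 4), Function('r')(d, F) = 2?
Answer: Rational(10, 7) ≈ 1.4286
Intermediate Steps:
O = 20
t = 32 (t = Mul(Add(20, -4), 2) = Mul(16, 2) = 32)
Mul(Mul(15, Pow(Add(t, 31), -1)), 6) = Mul(Mul(15, Pow(Add(32, 31), -1)), 6) = Mul(Mul(15, Pow(63, -1)), 6) = Mul(Mul(15, Rational(1, 63)), 6) = Mul(Rational(5, 21), 6) = Rational(10, 7)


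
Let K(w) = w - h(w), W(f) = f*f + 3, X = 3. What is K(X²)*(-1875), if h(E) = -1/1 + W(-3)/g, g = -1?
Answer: -41250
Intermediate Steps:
W(f) = 3 + f² (W(f) = f² + 3 = 3 + f²)
h(E) = -13 (h(E) = -1/1 + (3 + (-3)²)/(-1) = -1*1 + (3 + 9)*(-1) = -1 + 12*(-1) = -1 - 12 = -13)
K(w) = 13 + w (K(w) = w - 1*(-13) = w + 13 = 13 + w)
K(X²)*(-1875) = (13 + 3²)*(-1875) = (13 + 9)*(-1875) = 22*(-1875) = -41250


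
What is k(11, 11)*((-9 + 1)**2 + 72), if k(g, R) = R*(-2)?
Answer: -2992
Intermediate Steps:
k(g, R) = -2*R
k(11, 11)*((-9 + 1)**2 + 72) = (-2*11)*((-9 + 1)**2 + 72) = -22*((-8)**2 + 72) = -22*(64 + 72) = -22*136 = -2992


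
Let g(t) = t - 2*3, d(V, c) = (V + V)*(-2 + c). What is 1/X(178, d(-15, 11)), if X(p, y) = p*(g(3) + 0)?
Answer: -1/534 ≈ -0.0018727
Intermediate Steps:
d(V, c) = 2*V*(-2 + c) (d(V, c) = (2*V)*(-2 + c) = 2*V*(-2 + c))
g(t) = -6 + t (g(t) = t - 6 = -6 + t)
X(p, y) = -3*p (X(p, y) = p*((-6 + 3) + 0) = p*(-3 + 0) = p*(-3) = -3*p)
1/X(178, d(-15, 11)) = 1/(-3*178) = 1/(-534) = -1/534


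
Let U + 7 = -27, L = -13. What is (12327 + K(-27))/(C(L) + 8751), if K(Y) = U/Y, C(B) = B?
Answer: 332863/235926 ≈ 1.4109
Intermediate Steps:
U = -34 (U = -7 - 27 = -34)
K(Y) = -34/Y
(12327 + K(-27))/(C(L) + 8751) = (12327 - 34/(-27))/(-13 + 8751) = (12327 - 34*(-1/27))/8738 = (12327 + 34/27)*(1/8738) = (332863/27)*(1/8738) = 332863/235926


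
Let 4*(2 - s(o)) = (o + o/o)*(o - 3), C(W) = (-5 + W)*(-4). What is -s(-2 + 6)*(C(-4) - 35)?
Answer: -3/4 ≈ -0.75000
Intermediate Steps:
C(W) = 20 - 4*W
s(o) = 2 - (1 + o)*(-3 + o)/4 (s(o) = 2 - (o + o/o)*(o - 3)/4 = 2 - (o + 1)*(-3 + o)/4 = 2 - (1 + o)*(-3 + o)/4)
-s(-2 + 6)*(C(-4) - 35) = -(11/4 + (-2 + 6)/2 - (-2 + 6)**2/4)*((20 - 4*(-4)) - 35) = -(11/4 + (1/2)*4 - 1/4*4**2)*((20 + 16) - 35) = -(11/4 + 2 - 1/4*16)*(36 - 35) = -(11/4 + 2 - 4) = -3/4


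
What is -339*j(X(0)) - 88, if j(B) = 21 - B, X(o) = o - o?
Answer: -7207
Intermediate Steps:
X(o) = 0
-339*j(X(0)) - 88 = -339*(21 - 1*0) - 88 = -339*(21 + 0) - 88 = -339*21 - 88 = -7119 - 88 = -7207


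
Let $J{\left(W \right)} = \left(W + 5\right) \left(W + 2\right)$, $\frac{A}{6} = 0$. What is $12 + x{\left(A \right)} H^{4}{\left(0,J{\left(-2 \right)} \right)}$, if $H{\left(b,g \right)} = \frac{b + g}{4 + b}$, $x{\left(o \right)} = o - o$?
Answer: $12$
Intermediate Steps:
$A = 0$ ($A = 6 \cdot 0 = 0$)
$x{\left(o \right)} = 0$
$J{\left(W \right)} = \left(2 + W\right) \left(5 + W\right)$ ($J{\left(W \right)} = \left(5 + W\right) \left(2 + W\right) = \left(2 + W\right) \left(5 + W\right)$)
$H{\left(b,g \right)} = \frac{b + g}{4 + b}$
$12 + x{\left(A \right)} H^{4}{\left(0,J{\left(-2 \right)} \right)} = 12 + 0 \left(\frac{0 + \left(10 + \left(-2\right)^{2} + 7 \left(-2\right)\right)}{4 + 0}\right)^{4} = 12 + 0 \left(\frac{0 + \left(10 + 4 - 14\right)}{4}\right)^{4} = 12 + 0 \left(\frac{0 + 0}{4}\right)^{4} = 12 + 0 \left(\frac{1}{4} \cdot 0\right)^{4} = 12 + 0 \cdot 0^{4} = 12 + 0 \cdot 0 = 12 + 0 = 12$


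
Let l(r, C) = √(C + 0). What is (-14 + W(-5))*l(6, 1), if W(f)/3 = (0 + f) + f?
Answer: -44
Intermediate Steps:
l(r, C) = √C
W(f) = 6*f (W(f) = 3*((0 + f) + f) = 3*(f + f) = 3*(2*f) = 6*f)
(-14 + W(-5))*l(6, 1) = (-14 + 6*(-5))*√1 = (-14 - 30)*1 = -44*1 = -44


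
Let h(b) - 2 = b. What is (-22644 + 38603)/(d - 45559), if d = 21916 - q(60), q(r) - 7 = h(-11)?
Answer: -15959/23641 ≈ -0.67506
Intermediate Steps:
h(b) = 2 + b
q(r) = -2 (q(r) = 7 + (2 - 11) = 7 - 9 = -2)
d = 21918 (d = 21916 - 1*(-2) = 21916 + 2 = 21918)
(-22644 + 38603)/(d - 45559) = (-22644 + 38603)/(21918 - 45559) = 15959/(-23641) = 15959*(-1/23641) = -15959/23641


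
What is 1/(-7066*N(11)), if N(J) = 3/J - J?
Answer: 11/833788 ≈ 1.3193e-5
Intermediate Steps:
N(J) = -J + 3/J
1/(-7066*N(11)) = 1/(-7066*(-1*11 + 3/11)) = 1/(-7066*(-11 + 3*(1/11))) = 1/(-7066*(-11 + 3/11)) = 1/(-7066*(-118/11)) = 1/(833788/11) = 11/833788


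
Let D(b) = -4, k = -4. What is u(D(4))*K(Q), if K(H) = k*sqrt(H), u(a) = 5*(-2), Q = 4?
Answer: 80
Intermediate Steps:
u(a) = -10
K(H) = -4*sqrt(H)
u(D(4))*K(Q) = -(-40)*sqrt(4) = -(-40)*2 = -10*(-8) = 80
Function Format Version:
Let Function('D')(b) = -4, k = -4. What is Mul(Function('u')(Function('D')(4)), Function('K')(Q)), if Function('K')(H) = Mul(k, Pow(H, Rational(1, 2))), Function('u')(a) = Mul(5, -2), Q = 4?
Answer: 80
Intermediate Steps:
Function('u')(a) = -10
Function('K')(H) = Mul(-4, Pow(H, Rational(1, 2)))
Mul(Function('u')(Function('D')(4)), Function('K')(Q)) = Mul(-10, Mul(-4, Pow(4, Rational(1, 2)))) = Mul(-10, Mul(-4, 2)) = Mul(-10, -8) = 80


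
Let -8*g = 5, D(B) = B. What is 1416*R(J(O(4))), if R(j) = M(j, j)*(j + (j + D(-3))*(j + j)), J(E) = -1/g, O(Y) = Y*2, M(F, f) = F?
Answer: -815616/125 ≈ -6524.9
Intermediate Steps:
g = -5/8 (g = -⅛*5 = -5/8 ≈ -0.62500)
O(Y) = 2*Y
J(E) = 8/5 (J(E) = -1/(-5/8) = -1*(-8/5) = 8/5)
R(j) = j*(j + 2*j*(-3 + j)) (R(j) = j*(j + (j - 3)*(j + j)) = j*(j + (-3 + j)*(2*j)) = j*(j + 2*j*(-3 + j)))
1416*R(J(O(4))) = 1416*((8/5)²*(-5 + 2*(8/5))) = 1416*(64*(-5 + 16/5)/25) = 1416*((64/25)*(-9/5)) = 1416*(-576/125) = -815616/125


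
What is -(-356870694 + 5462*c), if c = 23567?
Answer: 228147740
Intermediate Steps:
-(-356870694 + 5462*c) = -5462/(1/(23567 - 65337)) = -5462/(1/(-41770)) = -5462/(-1/41770) = -5462*(-41770) = 228147740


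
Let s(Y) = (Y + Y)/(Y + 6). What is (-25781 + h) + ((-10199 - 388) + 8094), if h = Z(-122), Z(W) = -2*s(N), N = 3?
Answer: -84826/3 ≈ -28275.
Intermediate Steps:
s(Y) = 2*Y/(6 + Y) (s(Y) = (2*Y)/(6 + Y) = 2*Y/(6 + Y))
Z(W) = -4/3 (Z(W) = -4*3/(6 + 3) = -4*3/9 = -2*⅔ = -4/3)
h = -4/3 ≈ -1.3333
(-25781 + h) + ((-10199 - 388) + 8094) = (-25781 - 4/3) + ((-10199 - 388) + 8094) = -77347/3 + (-10587 + 8094) = -77347/3 - 2493 = -84826/3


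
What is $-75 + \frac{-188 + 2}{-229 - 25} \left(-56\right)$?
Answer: $- \frac{14733}{127} \approx -116.01$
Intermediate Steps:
$-75 + \frac{-188 + 2}{-229 - 25} \left(-56\right) = -75 + - \frac{186}{-254} \left(-56\right) = -75 + \left(-186\right) \left(- \frac{1}{254}\right) \left(-56\right) = -75 + \frac{93}{127} \left(-56\right) = -75 - \frac{5208}{127} = - \frac{14733}{127}$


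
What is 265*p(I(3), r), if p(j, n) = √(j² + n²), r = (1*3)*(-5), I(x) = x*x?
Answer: 795*√34 ≈ 4635.6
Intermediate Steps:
I(x) = x²
r = -15 (r = 3*(-5) = -15)
265*p(I(3), r) = 265*√((3²)² + (-15)²) = 265*√(9² + 225) = 265*√(81 + 225) = 265*√306 = 265*(3*√34) = 795*√34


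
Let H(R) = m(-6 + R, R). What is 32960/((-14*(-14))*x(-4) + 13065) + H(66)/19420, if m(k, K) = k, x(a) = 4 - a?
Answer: 32048059/14208643 ≈ 2.2555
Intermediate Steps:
H(R) = -6 + R
32960/((-14*(-14))*x(-4) + 13065) + H(66)/19420 = 32960/((-14*(-14))*(4 - 1*(-4)) + 13065) + (-6 + 66)/19420 = 32960/(196*(4 + 4) + 13065) + 60*(1/19420) = 32960/(196*8 + 13065) + 3/971 = 32960/(1568 + 13065) + 3/971 = 32960/14633 + 3/971 = 32048059/14208643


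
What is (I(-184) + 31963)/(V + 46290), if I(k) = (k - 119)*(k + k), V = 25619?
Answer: 143467/71909 ≈ 1.9951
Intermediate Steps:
I(k) = 2*k*(-119 + k) (I(k) = (-119 + k)*(2*k) = 2*k*(-119 + k))
(I(-184) + 31963)/(V + 46290) = (2*(-184)*(-119 - 184) + 31963)/(25619 + 46290) = (2*(-184)*(-303) + 31963)/71909 = (111504 + 31963)*(1/71909) = 143467*(1/71909) = 143467/71909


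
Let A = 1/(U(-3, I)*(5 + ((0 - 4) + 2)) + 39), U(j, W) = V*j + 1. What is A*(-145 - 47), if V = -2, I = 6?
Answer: -16/5 ≈ -3.2000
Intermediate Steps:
U(j, W) = 1 - 2*j (U(j, W) = -2*j + 1 = 1 - 2*j)
A = 1/60 (A = 1/((1 - 2*(-3))*(5 + ((0 - 4) + 2)) + 39) = 1/((1 + 6)*(5 + (-4 + 2)) + 39) = 1/(7*(5 - 2) + 39) = 1/(7*3 + 39) = 1/(21 + 39) = 1/60 ≈ 0.016667)
A*(-145 - 47) = (-145 - 47)/60 = (1/60)*(-192) = -16/5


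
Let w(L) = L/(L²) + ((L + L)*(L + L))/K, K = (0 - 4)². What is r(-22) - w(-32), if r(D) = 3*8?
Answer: -7423/32 ≈ -231.97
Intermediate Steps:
K = 16 (K = (-4)² = 16)
r(D) = 24
w(L) = 1/L + L²/4 (w(L) = L/(L²) + ((L + L)*(L + L))/16 = L/L² + ((2*L)*(2*L))*(1/16) = 1/L + (4*L²)*(1/16) = 1/L + L²/4)
r(-22) - w(-32) = 24 - (4 + (-32)³)/(4*(-32)) = 24 - (-1)*(4 - 32768)/(4*32) = 24 - (-1)*(-32764)/(4*32) = 24 - 1*8191/32 = 24 - 8191/32 = -7423/32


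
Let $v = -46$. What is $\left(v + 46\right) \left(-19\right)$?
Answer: $0$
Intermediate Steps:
$\left(v + 46\right) \left(-19\right) = \left(-46 + 46\right) \left(-19\right) = 0 \left(-19\right) = 0$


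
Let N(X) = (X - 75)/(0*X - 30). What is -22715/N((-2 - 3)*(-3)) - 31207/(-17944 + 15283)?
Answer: -60382201/5322 ≈ -11346.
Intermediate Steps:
N(X) = 5/2 - X/30 (N(X) = (-75 + X)/(0 - 30) = (-75 + X)/(-30) = (-75 + X)*(-1/30) = 5/2 - X/30)
-22715/N((-2 - 3)*(-3)) - 31207/(-17944 + 15283) = -22715/(5/2 - (-2 - 3)*(-3)/30) - 31207/(-17944 + 15283) = -22715/(5/2 - (-1)*(-3)/6) - 31207/(-2661) = -22715/(5/2 - 1/30*15) - 31207*(-1/2661) = -22715/(5/2 - ½) + 31207/2661 = -22715/2 + 31207/2661 = -60382201/5322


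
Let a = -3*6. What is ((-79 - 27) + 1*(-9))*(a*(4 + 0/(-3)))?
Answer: 8280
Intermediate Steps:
a = -18
((-79 - 27) + 1*(-9))*(a*(4 + 0/(-3))) = ((-79 - 27) + 1*(-9))*(-18*(4 + 0/(-3))) = (-106 - 9)*(-18*(4 + 0*(-⅓))) = -(-2070)*(4 + 0) = -(-2070)*4 = -115*(-72) = 8280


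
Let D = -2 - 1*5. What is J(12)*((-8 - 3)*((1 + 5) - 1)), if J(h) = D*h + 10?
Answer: 4070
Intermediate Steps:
D = -7 (D = -2 - 5 = -7)
J(h) = 10 - 7*h (J(h) = -7*h + 10 = 10 - 7*h)
J(12)*((-8 - 3)*((1 + 5) - 1)) = (10 - 7*12)*((-8 - 3)*((1 + 5) - 1)) = (10 - 84)*(-11*(6 - 1)) = -(-814)*5 = -74*(-55) = 4070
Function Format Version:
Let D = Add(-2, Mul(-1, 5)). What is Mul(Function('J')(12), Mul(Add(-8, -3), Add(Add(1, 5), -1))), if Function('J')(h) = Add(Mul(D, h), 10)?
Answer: 4070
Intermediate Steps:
D = -7 (D = Add(-2, -5) = -7)
Function('J')(h) = Add(10, Mul(-7, h)) (Function('J')(h) = Add(Mul(-7, h), 10) = Add(10, Mul(-7, h)))
Mul(Function('J')(12), Mul(Add(-8, -3), Add(Add(1, 5), -1))) = Mul(Add(10, Mul(-7, 12)), Mul(Add(-8, -3), Add(Add(1, 5), -1))) = Mul(Add(10, -84), Mul(-11, Add(6, -1))) = Mul(-74, Mul(-11, 5)) = Mul(-74, -55) = 4070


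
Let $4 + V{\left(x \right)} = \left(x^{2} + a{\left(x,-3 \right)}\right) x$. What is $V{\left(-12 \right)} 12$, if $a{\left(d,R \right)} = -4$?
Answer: $-20208$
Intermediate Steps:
$V{\left(x \right)} = -4 + x \left(-4 + x^{2}\right)$ ($V{\left(x \right)} = -4 + \left(x^{2} - 4\right) x = -4 + \left(-4 + x^{2}\right) x = -4 + x \left(-4 + x^{2}\right)$)
$V{\left(-12 \right)} 12 = \left(-4 + \left(-12\right)^{3} - -48\right) 12 = \left(-4 - 1728 + 48\right) 12 = \left(-1684\right) 12 = -20208$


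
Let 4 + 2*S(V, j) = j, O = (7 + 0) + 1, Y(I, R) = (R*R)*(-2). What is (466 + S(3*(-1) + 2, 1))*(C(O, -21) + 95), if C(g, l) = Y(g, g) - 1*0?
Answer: -30657/2 ≈ -15329.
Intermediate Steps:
Y(I, R) = -2*R**2 (Y(I, R) = R**2*(-2) = -2*R**2)
O = 8 (O = 7 + 1 = 8)
C(g, l) = -2*g**2 (C(g, l) = -2*g**2 - 1*0 = -2*g**2 + 0 = -2*g**2)
S(V, j) = -2 + j/2
(466 + S(3*(-1) + 2, 1))*(C(O, -21) + 95) = (466 + (-2 + (1/2)*1))*(-2*8**2 + 95) = (466 + (-2 + 1/2))*(-2*64 + 95) = (466 - 3/2)*(-128 + 95) = (929/2)*(-33) = -30657/2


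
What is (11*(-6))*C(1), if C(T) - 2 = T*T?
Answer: -198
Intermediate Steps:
C(T) = 2 + T² (C(T) = 2 + T*T = 2 + T²)
(11*(-6))*C(1) = (11*(-6))*(2 + 1²) = -66*(2 + 1) = -66*3 = -198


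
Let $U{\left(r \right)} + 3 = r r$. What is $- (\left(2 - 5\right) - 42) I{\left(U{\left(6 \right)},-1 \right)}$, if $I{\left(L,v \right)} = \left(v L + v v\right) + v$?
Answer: $-1485$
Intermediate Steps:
$U{\left(r \right)} = -3 + r^{2}$ ($U{\left(r \right)} = -3 + r r = -3 + r^{2}$)
$I{\left(L,v \right)} = v + v^{2} + L v$ ($I{\left(L,v \right)} = \left(L v + v^{2}\right) + v = \left(v^{2} + L v\right) + v = v + v^{2} + L v$)
$- (\left(2 - 5\right) - 42) I{\left(U{\left(6 \right)},-1 \right)} = - (\left(2 - 5\right) - 42) \left(- (1 - \left(3 - 6^{2}\right) - 1)\right) = - (-3 - 42) \left(- (1 + \left(-3 + 36\right) - 1)\right) = \left(-1\right) \left(-45\right) \left(- (1 + 33 - 1)\right) = 45 \left(\left(-1\right) 33\right) = 45 \left(-33\right) = -1485$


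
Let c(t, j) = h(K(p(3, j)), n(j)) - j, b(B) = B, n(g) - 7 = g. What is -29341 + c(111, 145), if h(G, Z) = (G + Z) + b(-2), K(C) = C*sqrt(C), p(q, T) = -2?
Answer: -29336 - 2*I*sqrt(2) ≈ -29336.0 - 2.8284*I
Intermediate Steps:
n(g) = 7 + g
K(C) = C**(3/2)
h(G, Z) = -2 + G + Z (h(G, Z) = (G + Z) - 2 = -2 + G + Z)
c(t, j) = 5 - 2*I*sqrt(2) (c(t, j) = (-2 + (-2)**(3/2) + (7 + j)) - j = (-2 - 2*I*sqrt(2) + (7 + j)) - j = (5 + j - 2*I*sqrt(2)) - j = 5 - 2*I*sqrt(2))
-29341 + c(111, 145) = -29341 + (5 - 2*I*sqrt(2)) = -29336 - 2*I*sqrt(2)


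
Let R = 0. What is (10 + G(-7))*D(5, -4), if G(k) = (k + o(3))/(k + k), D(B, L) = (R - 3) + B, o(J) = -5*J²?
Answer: 192/7 ≈ 27.429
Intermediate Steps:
D(B, L) = -3 + B (D(B, L) = (0 - 3) + B = -3 + B)
G(k) = (-45 + k)/(2*k) (G(k) = (k - 5*3²)/(k + k) = (k - 5*9)/((2*k)) = (k - 45)*(1/(2*k)) = (-45 + k)*(1/(2*k)) = (-45 + k)/(2*k))
(10 + G(-7))*D(5, -4) = (10 + (½)*(-45 - 7)/(-7))*(-3 + 5) = (10 + (½)*(-⅐)*(-52))*2 = (10 + 26/7)*2 = (96/7)*2 = 192/7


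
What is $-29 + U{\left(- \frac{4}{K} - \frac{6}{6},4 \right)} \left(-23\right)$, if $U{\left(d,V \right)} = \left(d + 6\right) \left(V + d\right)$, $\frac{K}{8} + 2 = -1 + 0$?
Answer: $- \frac{14591}{36} \approx -405.31$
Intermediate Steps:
$K = -24$ ($K = -16 + 8 \left(-1 + 0\right) = -16 + 8 \left(-1\right) = -16 - 8 = -24$)
$U{\left(d,V \right)} = \left(6 + d\right) \left(V + d\right)$
$-29 + U{\left(- \frac{4}{K} - \frac{6}{6},4 \right)} \left(-23\right) = -29 + \left(\left(- \frac{4}{-24} - \frac{6}{6}\right)^{2} + 6 \cdot 4 + 6 \left(- \frac{4}{-24} - \frac{6}{6}\right) + 4 \left(- \frac{4}{-24} - \frac{6}{6}\right)\right) \left(-23\right) = -29 + \left(\left(\left(-4\right) \left(- \frac{1}{24}\right) - 1\right)^{2} + 24 + 6 \left(\left(-4\right) \left(- \frac{1}{24}\right) - 1\right) + 4 \left(\left(-4\right) \left(- \frac{1}{24}\right) - 1\right)\right) \left(-23\right) = -29 + \left(\left(\frac{1}{6} - 1\right)^{2} + 24 + 6 \left(\frac{1}{6} - 1\right) + 4 \left(\frac{1}{6} - 1\right)\right) \left(-23\right) = -29 + \left(\left(- \frac{5}{6}\right)^{2} + 24 + 6 \left(- \frac{5}{6}\right) + 4 \left(- \frac{5}{6}\right)\right) \left(-23\right) = -29 + \left(\frac{25}{36} + 24 - 5 - \frac{10}{3}\right) \left(-23\right) = -29 + \frac{589}{36} \left(-23\right) = -29 - \frac{13547}{36} = - \frac{14591}{36}$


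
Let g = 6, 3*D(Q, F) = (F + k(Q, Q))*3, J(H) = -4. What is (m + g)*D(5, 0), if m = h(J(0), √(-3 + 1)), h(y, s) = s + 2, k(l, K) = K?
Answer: 40 + 5*I*√2 ≈ 40.0 + 7.0711*I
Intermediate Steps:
h(y, s) = 2 + s
D(Q, F) = F + Q (D(Q, F) = ((F + Q)*3)/3 = (3*F + 3*Q)/3 = F + Q)
m = 2 + I*√2 (m = 2 + √(-3 + 1) = 2 + √(-2) = 2 + I*√2 ≈ 2.0 + 1.4142*I)
(m + g)*D(5, 0) = ((2 + I*√2) + 6)*(0 + 5) = (8 + I*√2)*5 = 40 + 5*I*√2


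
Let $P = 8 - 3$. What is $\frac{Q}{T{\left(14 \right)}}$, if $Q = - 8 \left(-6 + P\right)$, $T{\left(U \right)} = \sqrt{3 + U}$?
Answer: $\frac{8 \sqrt{17}}{17} \approx 1.9403$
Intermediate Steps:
$P = 5$ ($P = 8 - 3 = 5$)
$Q = 8$ ($Q = - 8 \left(-6 + 5\right) = \left(-8\right) \left(-1\right) = 8$)
$\frac{Q}{T{\left(14 \right)}} = \frac{8}{\sqrt{3 + 14}} = \frac{8}{\sqrt{17}} = 8 \frac{\sqrt{17}}{17} = \frac{8 \sqrt{17}}{17}$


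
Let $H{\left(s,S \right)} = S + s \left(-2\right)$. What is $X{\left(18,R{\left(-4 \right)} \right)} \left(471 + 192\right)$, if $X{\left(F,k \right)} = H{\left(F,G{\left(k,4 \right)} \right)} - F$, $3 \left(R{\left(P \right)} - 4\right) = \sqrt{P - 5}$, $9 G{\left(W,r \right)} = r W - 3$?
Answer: $- \frac{104533}{3} + \frac{884 i}{3} \approx -34844.0 + 294.67 i$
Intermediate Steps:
$G{\left(W,r \right)} = - \frac{1}{3} + \frac{W r}{9}$ ($G{\left(W,r \right)} = \frac{r W - 3}{9} = \frac{W r - 3}{9} = \frac{-3 + W r}{9} = - \frac{1}{3} + \frac{W r}{9}$)
$H{\left(s,S \right)} = S - 2 s$
$R{\left(P \right)} = 4 + \frac{\sqrt{-5 + P}}{3}$ ($R{\left(P \right)} = 4 + \frac{\sqrt{P - 5}}{3} = 4 + \frac{\sqrt{-5 + P}}{3}$)
$X{\left(F,k \right)} = - \frac{1}{3} - 3 F + \frac{4 k}{9}$ ($X{\left(F,k \right)} = \left(\left(- \frac{1}{3} + \frac{1}{9} k 4\right) - 2 F\right) - F = \left(\left(- \frac{1}{3} + \frac{4 k}{9}\right) - 2 F\right) - F = \left(- \frac{1}{3} - 2 F + \frac{4 k}{9}\right) - F = - \frac{1}{3} - 3 F + \frac{4 k}{9}$)
$X{\left(18,R{\left(-4 \right)} \right)} \left(471 + 192\right) = \left(- \frac{1}{3} - 54 + \frac{4 \left(4 + \frac{\sqrt{-5 - 4}}{3}\right)}{9}\right) \left(471 + 192\right) = \left(- \frac{1}{3} - 54 + \frac{4 \left(4 + \frac{\sqrt{-9}}{3}\right)}{9}\right) 663 = \left(- \frac{1}{3} - 54 + \frac{4 \left(4 + \frac{3 i}{3}\right)}{9}\right) 663 = \left(- \frac{1}{3} - 54 + \frac{4 \left(4 + i\right)}{9}\right) 663 = \left(- \frac{1}{3} - 54 + \left(\frac{16}{9} + \frac{4 i}{9}\right)\right) 663 = \left(- \frac{473}{9} + \frac{4 i}{9}\right) 663 = - \frac{104533}{3} + \frac{884 i}{3}$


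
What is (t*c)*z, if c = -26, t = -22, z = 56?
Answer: 32032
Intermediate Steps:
(t*c)*z = -22*(-26)*56 = 572*56 = 32032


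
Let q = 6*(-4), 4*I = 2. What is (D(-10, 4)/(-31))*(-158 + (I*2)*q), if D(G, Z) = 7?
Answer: 1274/31 ≈ 41.097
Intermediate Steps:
I = ½ (I = (¼)*2 = ½ ≈ 0.50000)
q = -24
(D(-10, 4)/(-31))*(-158 + (I*2)*q) = (7/(-31))*(-158 + ((½)*2)*(-24)) = (7*(-1/31))*(-158 + 1*(-24)) = -7*(-158 - 24)/31 = -7/31*(-182) = 1274/31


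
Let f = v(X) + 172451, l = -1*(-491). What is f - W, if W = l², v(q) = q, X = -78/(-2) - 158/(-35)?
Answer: -2400527/35 ≈ -68587.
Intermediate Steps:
X = 1523/35 (X = -78*(-½) - 158*(-1/35) = 39 + 158/35 = 1523/35 ≈ 43.514)
l = 491
W = 241081 (W = 491² = 241081)
f = 6037308/35 (f = 1523/35 + 172451 = 6037308/35 ≈ 1.7249e+5)
f - W = 6037308/35 - 1*241081 = 6037308/35 - 241081 = -2400527/35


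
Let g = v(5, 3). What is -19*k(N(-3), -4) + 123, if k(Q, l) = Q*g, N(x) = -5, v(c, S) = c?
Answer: 598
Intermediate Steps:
g = 5
k(Q, l) = 5*Q (k(Q, l) = Q*5 = 5*Q)
-19*k(N(-3), -4) + 123 = -95*(-5) + 123 = -19*(-25) + 123 = 475 + 123 = 598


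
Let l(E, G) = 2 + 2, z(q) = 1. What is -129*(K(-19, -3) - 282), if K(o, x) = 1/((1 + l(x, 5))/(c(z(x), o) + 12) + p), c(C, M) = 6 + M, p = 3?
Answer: 72885/2 ≈ 36443.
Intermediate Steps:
l(E, G) = 4
K(o, x) = 1/(3 + 5/(18 + o)) (K(o, x) = 1/((1 + 4)/((6 + o) + 12) + 3) = 1/(5/(18 + o) + 3) = 1/(3 + 5/(18 + o)))
-129*(K(-19, -3) - 282) = -129*((18 - 19)/(59 + 3*(-19)) - 282) = -129*(-1/(59 - 57) - 282) = -129*(-1/2 - 282) = -129*((½)*(-1) - 282) = -129*(-½ - 282) = -129*(-565/2) = 72885/2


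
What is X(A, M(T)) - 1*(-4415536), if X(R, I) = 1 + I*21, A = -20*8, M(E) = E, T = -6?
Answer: 4415411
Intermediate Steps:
A = -160
X(R, I) = 1 + 21*I
X(A, M(T)) - 1*(-4415536) = (1 + 21*(-6)) - 1*(-4415536) = (1 - 126) + 4415536 = -125 + 4415536 = 4415411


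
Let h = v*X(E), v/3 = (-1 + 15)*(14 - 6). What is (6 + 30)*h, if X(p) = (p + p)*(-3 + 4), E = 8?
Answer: 193536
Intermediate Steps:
X(p) = 2*p (X(p) = (2*p)*1 = 2*p)
v = 336 (v = 3*((-1 + 15)*(14 - 6)) = 3*(14*8) = 3*112 = 336)
h = 5376 (h = 336*(2*8) = 336*16 = 5376)
(6 + 30)*h = (6 + 30)*5376 = 36*5376 = 193536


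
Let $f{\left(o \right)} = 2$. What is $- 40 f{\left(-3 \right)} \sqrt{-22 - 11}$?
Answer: $- 80 i \sqrt{33} \approx - 459.56 i$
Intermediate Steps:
$- 40 f{\left(-3 \right)} \sqrt{-22 - 11} = \left(-40\right) 2 \sqrt{-22 - 11} = - 80 \sqrt{-33} = - 80 i \sqrt{33}$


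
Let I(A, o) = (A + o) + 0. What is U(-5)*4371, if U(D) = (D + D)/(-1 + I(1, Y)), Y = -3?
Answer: 14570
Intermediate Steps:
I(A, o) = A + o
U(D) = -2*D/3 (U(D) = (D + D)/(-1 + (1 - 3)) = (2*D)/(-1 - 2) = (2*D)/(-3) = (2*D)*(-⅓) = -2*D/3)
U(-5)*4371 = -⅔*(-5)*4371 = (10/3)*4371 = 14570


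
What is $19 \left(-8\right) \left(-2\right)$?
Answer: $304$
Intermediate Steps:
$19 \left(-8\right) \left(-2\right) = \left(-152\right) \left(-2\right) = 304$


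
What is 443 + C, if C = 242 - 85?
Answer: 600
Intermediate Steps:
C = 157
443 + C = 443 + 157 = 600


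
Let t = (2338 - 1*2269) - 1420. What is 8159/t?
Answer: -8159/1351 ≈ -6.0392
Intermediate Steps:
t = -1351 (t = (2338 - 2269) - 1420 = 69 - 1420 = -1351)
8159/t = 8159/(-1351) = 8159*(-1/1351) = -8159/1351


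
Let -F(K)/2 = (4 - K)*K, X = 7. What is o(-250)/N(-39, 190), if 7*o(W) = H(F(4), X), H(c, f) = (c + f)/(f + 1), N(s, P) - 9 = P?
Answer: 1/1592 ≈ 0.00062814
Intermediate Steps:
N(s, P) = 9 + P
F(K) = -2*K*(4 - K) (F(K) = -2*(4 - K)*K = -2*K*(4 - K))
H(c, f) = (c + f)/(1 + f)
o(W) = ⅛ (o(W) = ((2*4*(-4 + 4) + 7)/(1 + 7))/7 = ((2*4*0 + 7)/8)/7 = ((0 + 7)/8)/7 = ((⅛)*7)/7 = (⅐)*(7/8) = ⅛)
o(-250)/N(-39, 190) = 1/(8*(9 + 190)) = (⅛)/199 = (⅛)*(1/199) = 1/1592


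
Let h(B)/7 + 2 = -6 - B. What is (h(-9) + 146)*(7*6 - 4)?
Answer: 5814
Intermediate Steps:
h(B) = -56 - 7*B (h(B) = -14 + 7*(-6 - B) = -14 + (-42 - 7*B) = -56 - 7*B)
(h(-9) + 146)*(7*6 - 4) = ((-56 - 7*(-9)) + 146)*(7*6 - 4) = ((-56 + 63) + 146)*(42 - 4) = (7 + 146)*38 = 153*38 = 5814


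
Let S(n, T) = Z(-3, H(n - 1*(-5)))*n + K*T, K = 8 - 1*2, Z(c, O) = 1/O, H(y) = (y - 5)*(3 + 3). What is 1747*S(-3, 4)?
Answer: 253315/6 ≈ 42219.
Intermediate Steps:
H(y) = -30 + 6*y (H(y) = (-5 + y)*6 = -30 + 6*y)
Z(c, O) = 1/O
K = 6 (K = 8 - 2 = 6)
S(n, T) = ⅙ + 6*T (S(n, T) = n/(-30 + 6*(n - 1*(-5))) + 6*T = n/(-30 + 6*(n + 5)) + 6*T = n/(-30 + 6*(5 + n)) + 6*T = n/(-30 + (30 + 6*n)) + 6*T = n/((6*n)) + 6*T = (1/(6*n))*n + 6*T = ⅙ + 6*T)
1747*S(-3, 4) = 1747*(⅙ + 6*4) = 1747*(⅙ + 24) = 1747*(145/6) = 253315/6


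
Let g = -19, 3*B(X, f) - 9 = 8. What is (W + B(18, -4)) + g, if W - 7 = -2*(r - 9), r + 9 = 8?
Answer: 41/3 ≈ 13.667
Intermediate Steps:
r = -1 (r = -9 + 8 = -1)
B(X, f) = 17/3 (B(X, f) = 3 + (⅓)*8 = 3 + 8/3 = 17/3)
W = 27 (W = 7 - 2*(-1 - 9) = 7 - 2*(-10) = 7 + 20 = 27)
(W + B(18, -4)) + g = (27 + 17/3) - 19 = 98/3 - 19 = 41/3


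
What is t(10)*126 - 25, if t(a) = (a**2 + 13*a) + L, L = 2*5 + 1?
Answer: 30341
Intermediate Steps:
L = 11 (L = 10 + 1 = 11)
t(a) = 11 + a**2 + 13*a (t(a) = (a**2 + 13*a) + 11 = 11 + a**2 + 13*a)
t(10)*126 - 25 = (11 + 10**2 + 13*10)*126 - 25 = (11 + 100 + 130)*126 - 25 = 241*126 - 25 = 30366 - 25 = 30341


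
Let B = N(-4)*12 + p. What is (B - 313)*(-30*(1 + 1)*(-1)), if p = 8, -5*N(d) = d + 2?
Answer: -18012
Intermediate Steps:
N(d) = -2/5 - d/5 (N(d) = -(d + 2)/5 = -(2 + d)/5 = -2/5 - d/5)
B = 64/5 (B = (-2/5 - 1/5*(-4))*12 + 8 = (-2/5 + 4/5)*12 + 8 = (2/5)*12 + 8 = 24/5 + 8 = 64/5 ≈ 12.800)
(B - 313)*(-30*(1 + 1)*(-1)) = (64/5 - 313)*(-30*(1 + 1)*(-1)) = -1501*(-30*2)*(-1)/5 = -1501*(-6*10)*(-1)/5 = -(-18012)*(-1) = -1501/5*60 = -18012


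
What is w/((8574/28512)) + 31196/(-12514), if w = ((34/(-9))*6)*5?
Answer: -3392059462/8941253 ≈ -379.37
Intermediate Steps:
w = -340/3 (w = ((34*(-⅑))*6)*5 = -34/9*6*5 = -68/3*5 = -340/3 ≈ -113.33)
w/((8574/28512)) + 31196/(-12514) = -340/(3*(8574/28512)) + 31196/(-12514) = -340/(3*(8574*(1/28512))) + 31196*(-1/12514) = -340/(3*1429/4752) - 15598/6257 = -340/3*4752/1429 - 15598/6257 = -538560/1429 - 15598/6257 = -3392059462/8941253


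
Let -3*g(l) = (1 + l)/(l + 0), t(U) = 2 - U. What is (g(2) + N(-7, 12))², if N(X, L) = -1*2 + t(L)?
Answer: 625/4 ≈ 156.25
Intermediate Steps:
N(X, L) = -L (N(X, L) = -1*2 + (2 - L) = -2 + (2 - L) = -L)
g(l) = -(1 + l)/(3*l) (g(l) = -(1 + l)/(3*(l + 0)) = -(1 + l)/(3*l))
(g(2) + N(-7, 12))² = ((⅓)*(-1 - 1*2)/2 - 1*12)² = ((⅓)*(½)*(-1 - 2) - 12)² = ((⅓)*(½)*(-3) - 12)² = (-½ - 12)² = (-25/2)² = 625/4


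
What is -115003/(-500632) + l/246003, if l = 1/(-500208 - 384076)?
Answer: 6254338011757481/27226435376162616 ≈ 0.22972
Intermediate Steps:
l = -1/884284 (l = 1/(-884284) = -1/884284 ≈ -1.1309e-6)
-115003/(-500632) + l/246003 = -115003/(-500632) - 1/884284/246003 = -115003*(-1/500632) - 1/884284*1/246003 = 115003/500632 - 1/217536516852 = 6254338011757481/27226435376162616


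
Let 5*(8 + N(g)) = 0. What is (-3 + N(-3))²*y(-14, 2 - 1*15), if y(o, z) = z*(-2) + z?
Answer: 1573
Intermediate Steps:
N(g) = -8 (N(g) = -8 + (⅕)*0 = -8 + 0 = -8)
y(o, z) = -z (y(o, z) = -2*z + z = -z)
(-3 + N(-3))²*y(-14, 2 - 1*15) = (-3 - 8)²*(-(2 - 1*15)) = (-11)²*(-(2 - 15)) = 121*(-1*(-13)) = 121*13 = 1573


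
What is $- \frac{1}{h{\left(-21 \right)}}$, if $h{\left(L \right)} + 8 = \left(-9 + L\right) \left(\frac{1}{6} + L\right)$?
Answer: $- \frac{1}{617} \approx -0.0016207$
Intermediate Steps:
$h{\left(L \right)} = -8 + \left(-9 + L\right) \left(\frac{1}{6} + L\right)$
$- \frac{1}{h{\left(-21 \right)}} = - \frac{1}{- \frac{19}{2} + \left(-21\right)^{2} - - \frac{371}{2}} = - \frac{1}{- \frac{19}{2} + 441 + \frac{371}{2}} = - \frac{1}{617}$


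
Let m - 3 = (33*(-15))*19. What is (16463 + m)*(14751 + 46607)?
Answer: 433248838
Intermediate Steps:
m = -9402 (m = 3 + (33*(-15))*19 = 3 - 495*19 = 3 - 9405 = -9402)
(16463 + m)*(14751 + 46607) = (16463 - 9402)*(14751 + 46607) = 7061*61358 = 433248838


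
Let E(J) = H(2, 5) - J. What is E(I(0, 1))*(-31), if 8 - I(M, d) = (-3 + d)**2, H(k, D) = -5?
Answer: 279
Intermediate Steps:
I(M, d) = 8 - (-3 + d)**2
E(J) = -5 - J
E(I(0, 1))*(-31) = (-5 - (8 - (-3 + 1)**2))*(-31) = (-5 - (8 - 1*(-2)**2))*(-31) = (-5 - (8 - 1*4))*(-31) = (-5 - (8 - 4))*(-31) = (-5 - 1*4)*(-31) = (-5 - 4)*(-31) = -9*(-31) = 279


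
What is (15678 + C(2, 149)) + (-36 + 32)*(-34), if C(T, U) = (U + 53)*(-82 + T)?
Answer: -346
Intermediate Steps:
C(T, U) = (-82 + T)*(53 + U) (C(T, U) = (53 + U)*(-82 + T) = (-82 + T)*(53 + U))
(15678 + C(2, 149)) + (-36 + 32)*(-34) = (15678 + (-4346 - 82*149 + 53*2 + 2*149)) + (-36 + 32)*(-34) = (15678 + (-4346 - 12218 + 106 + 298)) - 4*(-34) = (15678 - 16160) + 136 = -482 + 136 = -346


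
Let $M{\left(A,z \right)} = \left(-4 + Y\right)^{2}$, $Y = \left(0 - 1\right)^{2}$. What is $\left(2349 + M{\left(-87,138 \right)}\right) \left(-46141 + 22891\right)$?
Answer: $-54823500$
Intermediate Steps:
$Y = 1$ ($Y = \left(-1\right)^{2} = 1$)
$M{\left(A,z \right)} = 9$ ($M{\left(A,z \right)} = \left(-4 + 1\right)^{2} = \left(-3\right)^{2} = 9$)
$\left(2349 + M{\left(-87,138 \right)}\right) \left(-46141 + 22891\right) = \left(2349 + 9\right) \left(-46141 + 22891\right) = 2358 \left(-23250\right) = -54823500$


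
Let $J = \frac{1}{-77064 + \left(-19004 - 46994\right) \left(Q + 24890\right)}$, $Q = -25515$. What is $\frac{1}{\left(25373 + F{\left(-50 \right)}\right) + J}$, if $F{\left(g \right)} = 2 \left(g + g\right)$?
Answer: $\frac{41171686}{1036414851679} \approx 3.9725 \cdot 10^{-5}$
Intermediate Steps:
$F{\left(g \right)} = 4 g$ ($F{\left(g \right)} = 2 \cdot 2 g = 4 g$)
$J = \frac{1}{41171686}$ ($J = \frac{1}{-77064 + \left(-19004 - 46994\right) \left(-25515 + 24890\right)} = \frac{1}{-77064 - -41248750} = \frac{1}{-77064 + 41248750} = \frac{1}{41171686} \approx 2.4289 \cdot 10^{-8}$)
$\frac{1}{\left(25373 + F{\left(-50 \right)}\right) + J} = \frac{1}{\left(25373 + 4 \left(-50\right)\right) + \frac{1}{41171686}} = \frac{1}{\left(25373 - 200\right) + \frac{1}{41171686}} = \frac{1}{25173 + \frac{1}{41171686}} = \frac{1}{\frac{1036414851679}{41171686}} = \frac{41171686}{1036414851679}$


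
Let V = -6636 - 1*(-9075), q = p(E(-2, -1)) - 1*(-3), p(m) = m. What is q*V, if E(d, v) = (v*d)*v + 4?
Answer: 12195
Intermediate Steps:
E(d, v) = 4 + d*v² (E(d, v) = (d*v)*v + 4 = d*v² + 4 = 4 + d*v²)
q = 5 (q = (4 - 2*(-1)²) - 1*(-3) = (4 - 2*1) + 3 = (4 - 2) + 3 = 2 + 3 = 5)
V = 2439 (V = -6636 + 9075 = 2439)
q*V = 5*2439 = 12195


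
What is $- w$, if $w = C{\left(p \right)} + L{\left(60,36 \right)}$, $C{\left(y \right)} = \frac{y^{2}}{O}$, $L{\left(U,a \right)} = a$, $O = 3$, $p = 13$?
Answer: $- \frac{277}{3} \approx -92.333$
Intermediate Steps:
$C{\left(y \right)} = \frac{y^{2}}{3}$
$w = \frac{277}{3}$ ($w = \frac{13^{2}}{3} + 36 = \frac{1}{3} \cdot 169 + 36 = \frac{169}{3} + 36 = \frac{277}{3} \approx 92.333$)
$- w = \left(-1\right) \frac{277}{3} = - \frac{277}{3}$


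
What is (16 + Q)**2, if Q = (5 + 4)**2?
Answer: 9409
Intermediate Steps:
Q = 81 (Q = 9**2 = 81)
(16 + Q)**2 = (16 + 81)**2 = 97**2 = 9409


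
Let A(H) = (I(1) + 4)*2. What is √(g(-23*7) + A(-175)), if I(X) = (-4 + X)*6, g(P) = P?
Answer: 3*I*√21 ≈ 13.748*I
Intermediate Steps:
I(X) = -24 + 6*X
A(H) = -28 (A(H) = ((-24 + 6*1) + 4)*2 = ((-24 + 6) + 4)*2 = (-18 + 4)*2 = -14*2 = -28)
√(g(-23*7) + A(-175)) = √(-23*7 - 28) = √(-161 - 28) = √(-189) = 3*I*√21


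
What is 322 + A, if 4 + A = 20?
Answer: 338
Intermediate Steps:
A = 16 (A = -4 + 20 = 16)
322 + A = 322 + 16 = 338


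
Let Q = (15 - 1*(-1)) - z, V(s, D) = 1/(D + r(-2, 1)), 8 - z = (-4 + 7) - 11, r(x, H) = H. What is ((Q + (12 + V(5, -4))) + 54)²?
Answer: 38809/9 ≈ 4312.1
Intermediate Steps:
z = 16 (z = 8 - ((-4 + 7) - 11) = 8 - (3 - 11) = 8 - 1*(-8) = 8 + 8 = 16)
V(s, D) = 1/(1 + D) (V(s, D) = 1/(D + 1) = 1/(1 + D))
Q = 0 (Q = (15 - 1*(-1)) - 1*16 = (15 + 1) - 16 = 16 - 16 = 0)
((Q + (12 + V(5, -4))) + 54)² = ((0 + (12 + 1/(1 - 4))) + 54)² = ((0 + (12 + 1/(-3))) + 54)² = ((0 + (12 - ⅓)) + 54)² = ((0 + 35/3) + 54)² = (35/3 + 54)² = (197/3)² = 38809/9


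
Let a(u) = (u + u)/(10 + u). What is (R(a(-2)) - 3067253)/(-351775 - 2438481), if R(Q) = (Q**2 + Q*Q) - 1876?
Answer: 6138257/5580512 ≈ 1.0999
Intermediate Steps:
a(u) = 2*u/(10 + u) (a(u) = (2*u)/(10 + u) = 2*u/(10 + u))
R(Q) = -1876 + 2*Q**2 (R(Q) = (Q**2 + Q**2) - 1876 = 2*Q**2 - 1876 = -1876 + 2*Q**2)
(R(a(-2)) - 3067253)/(-351775 - 2438481) = ((-1876 + 2*(2*(-2)/(10 - 2))**2) - 3067253)/(-351775 - 2438481) = ((-1876 + 2*(2*(-2)/8)**2) - 3067253)/(-2790256) = ((-1876 + 2*(2*(-2)*(1/8))**2) - 3067253)*(-1/2790256) = ((-1876 + 2*(-1/2)**2) - 3067253)*(-1/2790256) = ((-1876 + 2*(1/4)) - 3067253)*(-1/2790256) = ((-1876 + 1/2) - 3067253)*(-1/2790256) = (-3751/2 - 3067253)*(-1/2790256) = -6138257/2*(-1/2790256) = 6138257/5580512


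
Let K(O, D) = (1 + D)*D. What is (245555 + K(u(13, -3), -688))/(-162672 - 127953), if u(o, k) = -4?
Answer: -718211/290625 ≈ -2.4713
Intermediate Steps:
K(O, D) = D*(1 + D)
(245555 + K(u(13, -3), -688))/(-162672 - 127953) = (245555 - 688*(1 - 688))/(-162672 - 127953) = (245555 - 688*(-687))/(-290625) = (245555 + 472656)*(-1/290625) = 718211*(-1/290625) = -718211/290625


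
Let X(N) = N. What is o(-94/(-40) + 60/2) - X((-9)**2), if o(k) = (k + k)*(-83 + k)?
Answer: -671611/200 ≈ -3358.1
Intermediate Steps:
o(k) = 2*k*(-83 + k) (o(k) = (2*k)*(-83 + k) = 2*k*(-83 + k))
o(-94/(-40) + 60/2) - X((-9)**2) = 2*(-94/(-40) + 60/2)*(-83 + (-94/(-40) + 60/2)) - 1*(-9)**2 = 2*(-94*(-1/40) + 60*(1/2))*(-83 + (-94*(-1/40) + 60*(1/2))) - 1*81 = 2*(47/20 + 30)*(-83 + (47/20 + 30)) - 81 = 2*(647/20)*(-83 + 647/20) - 81 = 2*(647/20)*(-1013/20) - 81 = -655411/200 - 81 = -671611/200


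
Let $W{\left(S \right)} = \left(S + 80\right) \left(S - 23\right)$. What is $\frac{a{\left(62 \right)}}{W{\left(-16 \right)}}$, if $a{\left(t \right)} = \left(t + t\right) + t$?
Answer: $- \frac{31}{416} \approx -0.074519$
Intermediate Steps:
$W{\left(S \right)} = \left(-23 + S\right) \left(80 + S\right)$ ($W{\left(S \right)} = \left(80 + S\right) \left(-23 + S\right) = \left(-23 + S\right) \left(80 + S\right)$)
$a{\left(t \right)} = 3 t$ ($a{\left(t \right)} = 2 t + t = 3 t$)
$\frac{a{\left(62 \right)}}{W{\left(-16 \right)}} = \frac{3 \cdot 62}{-1840 + \left(-16\right)^{2} + 57 \left(-16\right)} = \frac{186}{-1840 + 256 - 912} = \frac{186}{-2496} = 186 \left(- \frac{1}{2496}\right) = - \frac{31}{416}$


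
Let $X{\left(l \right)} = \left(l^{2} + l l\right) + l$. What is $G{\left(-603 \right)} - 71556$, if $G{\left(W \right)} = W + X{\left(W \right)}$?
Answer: $654456$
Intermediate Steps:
$X{\left(l \right)} = l + 2 l^{2}$ ($X{\left(l \right)} = \left(l^{2} + l^{2}\right) + l = 2 l^{2} + l = l + 2 l^{2}$)
$G{\left(W \right)} = W + W \left(1 + 2 W\right)$
$G{\left(-603 \right)} - 71556 = 2 \left(-603\right) \left(1 - 603\right) - 71556 = 2 \left(-603\right) \left(-602\right) - 71556 = 726012 - 71556 = 654456$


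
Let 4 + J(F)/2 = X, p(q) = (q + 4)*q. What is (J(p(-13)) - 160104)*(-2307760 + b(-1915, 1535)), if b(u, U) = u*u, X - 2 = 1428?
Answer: -213778590180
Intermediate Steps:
X = 1430 (X = 2 + 1428 = 1430)
p(q) = q*(4 + q) (p(q) = (4 + q)*q = q*(4 + q))
J(F) = 2852 (J(F) = -8 + 2*1430 = -8 + 2860 = 2852)
b(u, U) = u**2
(J(p(-13)) - 160104)*(-2307760 + b(-1915, 1535)) = (2852 - 160104)*(-2307760 + (-1915)**2) = -157252*(-2307760 + 3667225) = -157252*1359465 = -213778590180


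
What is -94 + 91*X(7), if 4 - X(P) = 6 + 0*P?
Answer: -276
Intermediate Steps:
X(P) = -2 (X(P) = 4 - (6 + 0*P) = 4 - (6 + 0) = 4 - 1*6 = 4 - 6 = -2)
-94 + 91*X(7) = -94 + 91*(-2) = -94 - 182 = -276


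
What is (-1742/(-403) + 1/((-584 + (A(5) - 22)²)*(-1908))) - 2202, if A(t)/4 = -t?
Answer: -153386104351/69794640 ≈ -2197.7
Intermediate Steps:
A(t) = -4*t (A(t) = 4*(-t) = -4*t)
(-1742/(-403) + 1/((-584 + (A(5) - 22)²)*(-1908))) - 2202 = (-1742/(-403) + 1/(-584 + (-4*5 - 22)²*(-1908))) - 2202 = (-1742*(-1/403) - 1/1908/(-584 + (-20 - 22)²)) - 2202 = (134/31 - 1/1908/(-584 + (-42)²)) - 2202 = (134/31 - 1/1908/(-584 + 1764)) - 2202 = (134/31 - 1/1908/1180) - 2202 = (134/31 + (1/1180)*(-1/1908)) - 2202 = (134/31 - 1/2251440) - 2202 = 301692929/69794640 - 2202 = -153386104351/69794640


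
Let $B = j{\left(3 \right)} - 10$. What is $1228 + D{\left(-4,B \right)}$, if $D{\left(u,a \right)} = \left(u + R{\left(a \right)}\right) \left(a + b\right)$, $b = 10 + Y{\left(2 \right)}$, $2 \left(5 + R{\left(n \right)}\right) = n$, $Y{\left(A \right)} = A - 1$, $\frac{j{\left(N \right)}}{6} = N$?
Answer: $1133$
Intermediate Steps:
$j{\left(N \right)} = 6 N$
$B = 8$ ($B = 6 \cdot 3 - 10 = 18 - 10 = 8$)
$Y{\left(A \right)} = -1 + A$
$R{\left(n \right)} = -5 + \frac{n}{2}$
$b = 11$ ($b = 10 + \left(-1 + 2\right) = 10 + 1 = 11$)
$D{\left(u,a \right)} = \left(11 + a\right) \left(-5 + u + \frac{a}{2}\right)$ ($D{\left(u,a \right)} = \left(u + \left(-5 + \frac{a}{2}\right)\right) \left(a + 11\right) = \left(-5 + u + \frac{a}{2}\right) \left(11 + a\right) = \left(11 + a\right) \left(-5 + u + \frac{a}{2}\right)$)
$1228 + D{\left(-4,B \right)} = 1228 + \left(-55 + \frac{1}{2} \cdot 8 + \frac{8^{2}}{2} + 11 \left(-4\right) + 8 \left(-4\right)\right) = 1228 - 95 = 1133$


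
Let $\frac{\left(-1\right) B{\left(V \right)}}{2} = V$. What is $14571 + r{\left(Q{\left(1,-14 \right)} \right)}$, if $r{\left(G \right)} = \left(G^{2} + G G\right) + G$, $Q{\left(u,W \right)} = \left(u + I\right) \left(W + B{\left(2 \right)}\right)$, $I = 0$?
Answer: $15201$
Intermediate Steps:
$B{\left(V \right)} = - 2 V$
$Q{\left(u,W \right)} = u \left(-4 + W\right)$ ($Q{\left(u,W \right)} = \left(u + 0\right) \left(W - 4\right) = u \left(W - 4\right) = u \left(-4 + W\right)$)
$r{\left(G \right)} = G + 2 G^{2}$ ($r{\left(G \right)} = \left(G^{2} + G^{2}\right) + G = 2 G^{2} + G = G + 2 G^{2}$)
$14571 + r{\left(Q{\left(1,-14 \right)} \right)} = 14571 + 1 \left(-4 - 14\right) \left(1 + 2 \cdot 1 \left(-4 - 14\right)\right) = 14571 + 1 \left(-18\right) \left(1 + 2 \cdot 1 \left(-18\right)\right) = 14571 - 18 \left(1 + 2 \left(-18\right)\right) = 14571 - 18 \left(1 - 36\right) = 14571 - -630 = 14571 + 630 = 15201$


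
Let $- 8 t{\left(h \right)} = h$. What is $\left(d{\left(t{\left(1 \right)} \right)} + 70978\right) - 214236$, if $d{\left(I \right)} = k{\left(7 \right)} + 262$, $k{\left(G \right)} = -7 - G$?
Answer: $-143010$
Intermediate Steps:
$t{\left(h \right)} = - \frac{h}{8}$
$d{\left(I \right)} = 248$ ($d{\left(I \right)} = \left(-7 - 7\right) + 262 = -14 + 262 = 248$)
$\left(d{\left(t{\left(1 \right)} \right)} + 70978\right) - 214236 = \left(248 + 70978\right) - 214236 = 71226 - 214236 = -143010$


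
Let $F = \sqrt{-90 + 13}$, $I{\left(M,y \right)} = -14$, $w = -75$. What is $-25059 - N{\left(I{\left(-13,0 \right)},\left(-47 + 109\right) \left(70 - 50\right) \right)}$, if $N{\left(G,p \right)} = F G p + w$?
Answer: $-24984 + 17360 i \sqrt{77} \approx -24984.0 + 1.5233 \cdot 10^{5} i$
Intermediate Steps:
$F = i \sqrt{77}$ ($F = \sqrt{-77} = i \sqrt{77} \approx 8.775 i$)
$N{\left(G,p \right)} = -75 + i G p \sqrt{77}$ ($N{\left(G,p \right)} = i \sqrt{77} G p - 75 = i G \sqrt{77} p - 75 = i G p \sqrt{77} - 75 = -75 + i G p \sqrt{77}$)
$-25059 - N{\left(I{\left(-13,0 \right)},\left(-47 + 109\right) \left(70 - 50\right) \right)} = -25059 - \left(-75 + i \left(-14\right) \left(-47 + 109\right) \left(70 - 50\right) \sqrt{77}\right) = -25059 - \left(-75 + i \left(-14\right) 62 \cdot 20 \sqrt{77}\right) = -25059 - \left(-75 + i \left(-14\right) 1240 \sqrt{77}\right) = -25059 - \left(-75 - 17360 i \sqrt{77}\right) = -25059 + \left(75 + 17360 i \sqrt{77}\right) = -24984 + 17360 i \sqrt{77}$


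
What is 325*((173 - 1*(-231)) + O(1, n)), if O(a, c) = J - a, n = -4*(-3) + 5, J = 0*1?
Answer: 130975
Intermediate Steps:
J = 0
n = 17 (n = 12 + 5 = 17)
O(a, c) = -a (O(a, c) = 0 - a = -a)
325*((173 - 1*(-231)) + O(1, n)) = 325*((173 - 1*(-231)) - 1*1) = 325*((173 + 231) - 1) = 325*(404 - 1) = 325*403 = 130975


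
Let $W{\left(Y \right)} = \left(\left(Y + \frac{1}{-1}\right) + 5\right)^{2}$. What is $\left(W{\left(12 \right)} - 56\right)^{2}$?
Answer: $40000$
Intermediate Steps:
$W{\left(Y \right)} = \left(4 + Y\right)^{2}$ ($W{\left(Y \right)} = \left(\left(Y - 1\right) + 5\right)^{2} = \left(\left(-1 + Y\right) + 5\right)^{2} = \left(4 + Y\right)^{2}$)
$\left(W{\left(12 \right)} - 56\right)^{2} = \left(\left(4 + 12\right)^{2} - 56\right)^{2} = \left(16^{2} - 56\right)^{2} = \left(256 - 56\right)^{2} = 200^{2} = 40000$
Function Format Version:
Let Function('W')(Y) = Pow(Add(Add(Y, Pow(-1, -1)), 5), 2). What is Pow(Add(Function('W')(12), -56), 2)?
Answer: 40000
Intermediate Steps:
Function('W')(Y) = Pow(Add(4, Y), 2) (Function('W')(Y) = Pow(Add(Add(Y, -1), 5), 2) = Pow(Add(Add(-1, Y), 5), 2) = Pow(Add(4, Y), 2))
Pow(Add(Function('W')(12), -56), 2) = Pow(Add(Pow(Add(4, 12), 2), -56), 2) = Pow(Add(Pow(16, 2), -56), 2) = Pow(Add(256, -56), 2) = Pow(200, 2) = 40000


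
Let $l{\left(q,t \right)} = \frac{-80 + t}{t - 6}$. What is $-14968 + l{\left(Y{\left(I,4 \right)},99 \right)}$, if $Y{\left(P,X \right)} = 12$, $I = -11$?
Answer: $- \frac{1392005}{93} \approx -14968.0$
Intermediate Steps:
$l{\left(q,t \right)} = \frac{-80 + t}{-6 + t}$
$-14968 + l{\left(Y{\left(I,4 \right)},99 \right)} = -14968 + \frac{-80 + 99}{-6 + 99} = -14968 + \frac{1}{93} \cdot 19 = -14968 + \frac{19}{93} = - \frac{1392005}{93}$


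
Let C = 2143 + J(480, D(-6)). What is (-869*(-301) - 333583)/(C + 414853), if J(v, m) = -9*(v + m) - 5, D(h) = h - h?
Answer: -72014/412671 ≈ -0.17451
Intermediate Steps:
D(h) = 0
J(v, m) = -5 - 9*m - 9*v (J(v, m) = -9*(m + v) - 5 = (-9*m - 9*v) - 5 = -5 - 9*m - 9*v)
C = -2182 (C = 2143 + (-5 - 9*0 - 9*480) = 2143 + (-5 + 0 - 4320) = 2143 - 4325 = -2182)
(-869*(-301) - 333583)/(C + 414853) = (-869*(-301) - 333583)/(-2182 + 414853) = (261569 - 333583)/412671 = -72014*1/412671 = -72014/412671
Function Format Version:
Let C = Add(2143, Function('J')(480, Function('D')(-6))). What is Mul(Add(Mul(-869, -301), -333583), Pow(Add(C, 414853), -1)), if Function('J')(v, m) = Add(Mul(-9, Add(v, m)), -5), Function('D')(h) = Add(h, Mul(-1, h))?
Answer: Rational(-72014, 412671) ≈ -0.17451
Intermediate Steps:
Function('D')(h) = 0
Function('J')(v, m) = Add(-5, Mul(-9, m), Mul(-9, v)) (Function('J')(v, m) = Add(Mul(-9, Add(m, v)), -5) = Add(Add(Mul(-9, m), Mul(-9, v)), -5) = Add(-5, Mul(-9, m), Mul(-9, v)))
C = -2182 (C = Add(2143, Add(-5, Mul(-9, 0), Mul(-9, 480))) = Add(2143, Add(-5, 0, -4320)) = Add(2143, -4325) = -2182)
Mul(Add(Mul(-869, -301), -333583), Pow(Add(C, 414853), -1)) = Mul(Add(Mul(-869, -301), -333583), Pow(Add(-2182, 414853), -1)) = Mul(Add(261569, -333583), Pow(412671, -1)) = Mul(-72014, Rational(1, 412671)) = Rational(-72014, 412671)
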